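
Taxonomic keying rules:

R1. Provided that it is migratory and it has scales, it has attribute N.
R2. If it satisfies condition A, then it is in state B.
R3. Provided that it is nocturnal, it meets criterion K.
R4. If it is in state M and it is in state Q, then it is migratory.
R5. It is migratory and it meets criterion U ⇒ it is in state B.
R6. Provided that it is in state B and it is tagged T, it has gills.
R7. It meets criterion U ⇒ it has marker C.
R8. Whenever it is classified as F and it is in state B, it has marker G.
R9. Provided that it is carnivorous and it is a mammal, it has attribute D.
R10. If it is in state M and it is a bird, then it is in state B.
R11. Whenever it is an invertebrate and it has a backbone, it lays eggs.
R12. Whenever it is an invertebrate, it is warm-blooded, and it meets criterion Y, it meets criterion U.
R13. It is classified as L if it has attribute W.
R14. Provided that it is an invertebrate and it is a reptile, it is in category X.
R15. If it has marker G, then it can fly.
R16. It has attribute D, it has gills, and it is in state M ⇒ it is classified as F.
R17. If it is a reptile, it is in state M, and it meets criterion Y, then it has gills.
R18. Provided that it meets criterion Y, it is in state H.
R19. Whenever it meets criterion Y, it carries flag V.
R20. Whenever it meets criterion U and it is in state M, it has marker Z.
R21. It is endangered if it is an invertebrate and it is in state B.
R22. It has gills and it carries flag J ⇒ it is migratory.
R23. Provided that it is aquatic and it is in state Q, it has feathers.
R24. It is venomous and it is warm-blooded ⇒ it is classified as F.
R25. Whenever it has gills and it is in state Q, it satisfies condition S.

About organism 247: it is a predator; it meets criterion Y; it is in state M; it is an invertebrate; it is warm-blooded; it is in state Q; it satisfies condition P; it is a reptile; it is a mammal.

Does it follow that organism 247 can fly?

No

Forward chaining from the given facts derives: is migratory, meets criterion U, is in category X, has gills, is in state H, carries flag V, has marker Z, satisfies condition S, is in state B, has marker C, is endangered.
The only rule concluding "it can fly" is R15, which needs "it has marker G"; that is never established.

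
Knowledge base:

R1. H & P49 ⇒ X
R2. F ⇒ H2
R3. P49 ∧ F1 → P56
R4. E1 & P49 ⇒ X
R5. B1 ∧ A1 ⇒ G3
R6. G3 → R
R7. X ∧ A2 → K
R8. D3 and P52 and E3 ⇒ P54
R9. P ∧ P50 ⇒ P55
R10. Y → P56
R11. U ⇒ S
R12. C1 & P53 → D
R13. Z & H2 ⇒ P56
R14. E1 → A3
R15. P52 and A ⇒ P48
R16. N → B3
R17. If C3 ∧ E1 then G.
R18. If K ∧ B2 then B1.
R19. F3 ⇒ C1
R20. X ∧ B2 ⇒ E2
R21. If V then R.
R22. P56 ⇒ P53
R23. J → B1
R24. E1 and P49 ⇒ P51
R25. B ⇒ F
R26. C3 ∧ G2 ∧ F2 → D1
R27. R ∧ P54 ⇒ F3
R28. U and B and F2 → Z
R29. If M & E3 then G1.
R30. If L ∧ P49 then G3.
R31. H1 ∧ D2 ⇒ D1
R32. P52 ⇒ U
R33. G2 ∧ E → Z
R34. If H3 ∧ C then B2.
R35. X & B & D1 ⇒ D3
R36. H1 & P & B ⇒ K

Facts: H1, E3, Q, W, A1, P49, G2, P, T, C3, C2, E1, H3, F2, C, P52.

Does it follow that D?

Forward chaining from the given facts derives: X, A3, G, P51, D1, U, B2, S, E2.
The only rule concluding D is R12, which needs C1; that is never established.

No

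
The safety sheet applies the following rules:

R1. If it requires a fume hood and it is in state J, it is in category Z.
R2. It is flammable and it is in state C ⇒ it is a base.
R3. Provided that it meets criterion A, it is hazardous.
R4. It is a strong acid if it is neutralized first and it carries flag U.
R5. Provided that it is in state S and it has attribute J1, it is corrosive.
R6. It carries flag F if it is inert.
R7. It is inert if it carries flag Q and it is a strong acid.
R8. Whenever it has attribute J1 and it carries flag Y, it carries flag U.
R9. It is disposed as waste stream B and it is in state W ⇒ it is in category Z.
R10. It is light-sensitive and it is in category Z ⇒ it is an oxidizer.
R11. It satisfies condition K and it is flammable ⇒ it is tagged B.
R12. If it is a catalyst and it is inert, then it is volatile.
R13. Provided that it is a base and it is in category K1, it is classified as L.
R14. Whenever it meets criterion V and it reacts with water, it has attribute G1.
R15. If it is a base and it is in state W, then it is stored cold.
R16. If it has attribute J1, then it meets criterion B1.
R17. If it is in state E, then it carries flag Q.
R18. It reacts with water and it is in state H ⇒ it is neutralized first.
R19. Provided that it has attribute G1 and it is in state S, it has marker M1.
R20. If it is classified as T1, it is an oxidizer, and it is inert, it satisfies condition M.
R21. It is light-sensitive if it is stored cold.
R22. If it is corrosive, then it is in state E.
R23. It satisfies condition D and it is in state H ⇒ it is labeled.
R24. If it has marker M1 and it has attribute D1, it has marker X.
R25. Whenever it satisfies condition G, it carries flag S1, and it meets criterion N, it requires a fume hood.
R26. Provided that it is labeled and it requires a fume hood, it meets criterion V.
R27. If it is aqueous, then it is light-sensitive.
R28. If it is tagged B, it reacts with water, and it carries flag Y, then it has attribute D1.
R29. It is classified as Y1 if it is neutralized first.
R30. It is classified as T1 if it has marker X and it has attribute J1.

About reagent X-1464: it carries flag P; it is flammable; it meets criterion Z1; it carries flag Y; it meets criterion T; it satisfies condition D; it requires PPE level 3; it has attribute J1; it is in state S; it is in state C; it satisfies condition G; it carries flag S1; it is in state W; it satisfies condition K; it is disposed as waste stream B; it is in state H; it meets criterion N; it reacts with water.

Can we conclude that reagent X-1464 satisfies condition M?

By R2 (it is flammable, it is in state C): it is a base.
By R5 (it is in state S, it has attribute J1): it is corrosive.
By R8 (it has attribute J1, it carries flag Y): it carries flag U.
By R9 (it is disposed as waste stream B, it is in state W): it is in category Z.
By R11 (it satisfies condition K, it is flammable): it is tagged B.
By R15 (it is a base, it is in state W): it is stored cold.
By R18 (it reacts with water, it is in state H): it is neutralized first.
By R21 (it is stored cold): it is light-sensitive.
By R22 (it is corrosive): it is in state E.
By R23 (it satisfies condition D, it is in state H): it is labeled.
By R25 (it satisfies condition G, it carries flag S1, it meets criterion N): it requires a fume hood.
By R26 (it is labeled, it requires a fume hood): it meets criterion V.
By R28 (it is tagged B, it reacts with water, it carries flag Y): it has attribute D1.
By R4 (it is neutralized first, it carries flag U): it is a strong acid.
By R10 (it is light-sensitive, it is in category Z): it is an oxidizer.
By R14 (it meets criterion V, it reacts with water): it has attribute G1.
By R17 (it is in state E): it carries flag Q.
By R19 (it has attribute G1, it is in state S): it has marker M1.
By R24 (it has marker M1, it has attribute D1): it has marker X.
By R30 (it has marker X, it has attribute J1): it is classified as T1.
By R7 (it carries flag Q, it is a strong acid): it is inert.
By R20 (it is classified as T1, it is an oxidizer, it is inert): it satisfies condition M.

Yes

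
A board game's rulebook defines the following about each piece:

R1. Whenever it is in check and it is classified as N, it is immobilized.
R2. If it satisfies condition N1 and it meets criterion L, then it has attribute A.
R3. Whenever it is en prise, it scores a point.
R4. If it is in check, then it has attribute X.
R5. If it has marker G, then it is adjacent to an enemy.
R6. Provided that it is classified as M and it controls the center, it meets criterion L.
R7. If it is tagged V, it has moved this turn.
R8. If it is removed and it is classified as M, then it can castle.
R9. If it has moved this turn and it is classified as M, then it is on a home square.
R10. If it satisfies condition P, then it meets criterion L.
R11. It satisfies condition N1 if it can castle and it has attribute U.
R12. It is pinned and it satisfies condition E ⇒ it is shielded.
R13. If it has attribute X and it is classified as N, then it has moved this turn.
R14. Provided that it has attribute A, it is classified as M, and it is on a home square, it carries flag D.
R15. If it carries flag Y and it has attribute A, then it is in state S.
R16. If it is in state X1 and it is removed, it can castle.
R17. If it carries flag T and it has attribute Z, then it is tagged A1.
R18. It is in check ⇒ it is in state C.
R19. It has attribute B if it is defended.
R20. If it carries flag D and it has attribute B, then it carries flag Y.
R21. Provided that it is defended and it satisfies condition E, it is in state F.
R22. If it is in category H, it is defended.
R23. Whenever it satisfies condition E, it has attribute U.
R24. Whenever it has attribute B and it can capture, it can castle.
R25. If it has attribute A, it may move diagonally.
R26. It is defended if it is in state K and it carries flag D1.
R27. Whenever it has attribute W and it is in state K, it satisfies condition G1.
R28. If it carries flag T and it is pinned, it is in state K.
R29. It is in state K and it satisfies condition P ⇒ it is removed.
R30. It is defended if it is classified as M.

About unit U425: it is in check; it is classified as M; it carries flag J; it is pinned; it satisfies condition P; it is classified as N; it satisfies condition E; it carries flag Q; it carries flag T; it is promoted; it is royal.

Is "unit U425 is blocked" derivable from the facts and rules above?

No

Forward chaining from the given facts derives: is immobilized, has attribute X, meets criterion L, is shielded, has moved this turn, is in state C, has attribute U, is in state K, is removed, is defended, can castle, is on a home square, satisfies condition N1, has attribute B, is in state F, has attribute A, carries flag D, carries flag Y, may move diagonally, is in state S.
No rule has "it is blocked" as its conclusion, and it is not among the given facts.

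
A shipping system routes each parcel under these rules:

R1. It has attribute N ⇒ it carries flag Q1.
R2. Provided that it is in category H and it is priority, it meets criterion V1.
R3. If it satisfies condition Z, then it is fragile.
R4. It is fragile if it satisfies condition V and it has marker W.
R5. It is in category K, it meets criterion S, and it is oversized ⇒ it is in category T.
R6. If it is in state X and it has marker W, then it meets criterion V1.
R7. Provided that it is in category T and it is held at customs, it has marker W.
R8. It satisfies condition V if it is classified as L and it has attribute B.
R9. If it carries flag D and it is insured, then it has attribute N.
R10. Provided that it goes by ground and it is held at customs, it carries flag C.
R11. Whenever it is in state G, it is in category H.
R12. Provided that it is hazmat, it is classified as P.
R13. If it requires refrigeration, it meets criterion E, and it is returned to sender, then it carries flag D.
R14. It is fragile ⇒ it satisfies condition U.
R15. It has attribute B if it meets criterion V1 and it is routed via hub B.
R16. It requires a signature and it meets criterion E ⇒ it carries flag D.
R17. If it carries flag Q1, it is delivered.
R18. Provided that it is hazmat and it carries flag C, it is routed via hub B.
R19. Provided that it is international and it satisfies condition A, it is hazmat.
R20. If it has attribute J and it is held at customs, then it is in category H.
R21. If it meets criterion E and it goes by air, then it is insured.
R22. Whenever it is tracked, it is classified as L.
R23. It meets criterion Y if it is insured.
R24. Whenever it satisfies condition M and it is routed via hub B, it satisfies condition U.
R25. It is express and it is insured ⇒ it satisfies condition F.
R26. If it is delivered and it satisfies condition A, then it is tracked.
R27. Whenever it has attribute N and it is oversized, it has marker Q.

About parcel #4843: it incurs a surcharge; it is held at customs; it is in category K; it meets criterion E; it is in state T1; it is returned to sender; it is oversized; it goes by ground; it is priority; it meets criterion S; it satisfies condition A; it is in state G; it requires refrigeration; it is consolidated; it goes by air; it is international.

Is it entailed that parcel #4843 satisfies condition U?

Yes

By R5 (it is in category K, it meets criterion S, it is oversized): it is in category T.
By R7 (it is in category T, it is held at customs): it has marker W.
By R10 (it goes by ground, it is held at customs): it carries flag C.
By R11 (it is in state G): it is in category H.
By R13 (it requires refrigeration, it meets criterion E, it is returned to sender): it carries flag D.
By R19 (it is international, it satisfies condition A): it is hazmat.
By R21 (it meets criterion E, it goes by air): it is insured.
By R2 (it is in category H, it is priority): it meets criterion V1.
By R9 (it carries flag D, it is insured): it has attribute N.
By R18 (it is hazmat, it carries flag C): it is routed via hub B.
By R1 (it has attribute N): it carries flag Q1.
By R15 (it meets criterion V1, it is routed via hub B): it has attribute B.
By R17 (it carries flag Q1): it is delivered.
By R26 (it is delivered, it satisfies condition A): it is tracked.
By R22 (it is tracked): it is classified as L.
By R8 (it is classified as L, it has attribute B): it satisfies condition V.
By R4 (it satisfies condition V, it has marker W): it is fragile.
By R14 (it is fragile): it satisfies condition U.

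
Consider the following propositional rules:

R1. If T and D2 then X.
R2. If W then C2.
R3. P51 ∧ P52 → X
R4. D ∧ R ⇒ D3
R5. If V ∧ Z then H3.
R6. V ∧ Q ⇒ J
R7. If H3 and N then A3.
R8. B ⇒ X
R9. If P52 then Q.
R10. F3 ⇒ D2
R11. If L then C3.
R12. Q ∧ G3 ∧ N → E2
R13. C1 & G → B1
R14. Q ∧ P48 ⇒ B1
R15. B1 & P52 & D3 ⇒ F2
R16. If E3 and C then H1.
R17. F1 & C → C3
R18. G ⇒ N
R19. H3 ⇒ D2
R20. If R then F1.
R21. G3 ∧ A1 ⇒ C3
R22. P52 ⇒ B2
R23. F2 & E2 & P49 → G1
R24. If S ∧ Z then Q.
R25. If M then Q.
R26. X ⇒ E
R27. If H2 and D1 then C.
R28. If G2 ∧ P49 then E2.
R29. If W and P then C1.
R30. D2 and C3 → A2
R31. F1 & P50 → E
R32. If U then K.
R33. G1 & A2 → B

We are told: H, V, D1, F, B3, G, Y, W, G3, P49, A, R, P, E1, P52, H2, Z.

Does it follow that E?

No

Forward chaining from the given facts derives: C2, H3, Q, N, D2, F1, B2, C, C1, J, A3, E2, B1, C3, A2.
Rules concluding E: R26 needs X; R31 needs P50 — none of these are established.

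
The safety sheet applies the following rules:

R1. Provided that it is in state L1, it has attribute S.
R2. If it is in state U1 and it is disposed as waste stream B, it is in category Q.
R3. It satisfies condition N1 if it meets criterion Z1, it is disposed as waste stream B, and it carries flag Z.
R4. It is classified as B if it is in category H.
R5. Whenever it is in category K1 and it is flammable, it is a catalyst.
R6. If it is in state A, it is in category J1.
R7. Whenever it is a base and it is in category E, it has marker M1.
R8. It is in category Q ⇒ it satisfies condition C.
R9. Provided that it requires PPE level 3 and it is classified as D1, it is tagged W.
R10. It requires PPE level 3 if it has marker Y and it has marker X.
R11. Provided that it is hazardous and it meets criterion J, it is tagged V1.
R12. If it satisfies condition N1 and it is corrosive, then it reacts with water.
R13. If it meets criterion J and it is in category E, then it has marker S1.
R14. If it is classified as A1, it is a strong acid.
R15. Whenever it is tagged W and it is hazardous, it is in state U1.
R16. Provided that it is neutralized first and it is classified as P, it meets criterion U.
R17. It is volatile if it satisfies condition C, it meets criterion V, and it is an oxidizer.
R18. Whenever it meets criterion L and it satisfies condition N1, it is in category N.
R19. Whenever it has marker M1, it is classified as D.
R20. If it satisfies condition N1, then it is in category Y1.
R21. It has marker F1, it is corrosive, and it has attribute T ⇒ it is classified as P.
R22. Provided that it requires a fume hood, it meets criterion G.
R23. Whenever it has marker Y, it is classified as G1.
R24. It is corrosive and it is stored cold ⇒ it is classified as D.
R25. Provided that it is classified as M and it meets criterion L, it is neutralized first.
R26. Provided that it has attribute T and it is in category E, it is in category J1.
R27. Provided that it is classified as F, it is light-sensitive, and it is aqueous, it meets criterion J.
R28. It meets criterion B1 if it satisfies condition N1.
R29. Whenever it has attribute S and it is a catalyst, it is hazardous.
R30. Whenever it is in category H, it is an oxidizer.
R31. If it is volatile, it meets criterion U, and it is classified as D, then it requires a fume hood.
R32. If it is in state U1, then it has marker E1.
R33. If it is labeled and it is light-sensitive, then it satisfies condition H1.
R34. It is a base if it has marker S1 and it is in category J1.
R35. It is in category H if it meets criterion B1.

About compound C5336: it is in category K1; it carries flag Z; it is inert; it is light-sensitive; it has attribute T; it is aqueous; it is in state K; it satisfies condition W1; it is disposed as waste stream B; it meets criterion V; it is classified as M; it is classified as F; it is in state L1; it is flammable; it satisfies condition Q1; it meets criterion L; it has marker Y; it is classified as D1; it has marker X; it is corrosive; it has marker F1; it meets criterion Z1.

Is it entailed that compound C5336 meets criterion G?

No

Forward chaining from the given facts derives: has attribute S, satisfies condition N1, is a catalyst, requires PPE level 3, reacts with water, is in category N, is in category Y1, is classified as P, is classified as G1, is neutralized first, meets criterion J, meets criterion B1, is hazardous, is in category H, is classified as B, is tagged W, is tagged V1, is in state U1, meets criterion U, is an oxidizer, has marker E1, is in category Q, satisfies condition C, is volatile.
The only rule concluding "it meets criterion G" is R22, which needs "it requires a fume hood"; that is never established.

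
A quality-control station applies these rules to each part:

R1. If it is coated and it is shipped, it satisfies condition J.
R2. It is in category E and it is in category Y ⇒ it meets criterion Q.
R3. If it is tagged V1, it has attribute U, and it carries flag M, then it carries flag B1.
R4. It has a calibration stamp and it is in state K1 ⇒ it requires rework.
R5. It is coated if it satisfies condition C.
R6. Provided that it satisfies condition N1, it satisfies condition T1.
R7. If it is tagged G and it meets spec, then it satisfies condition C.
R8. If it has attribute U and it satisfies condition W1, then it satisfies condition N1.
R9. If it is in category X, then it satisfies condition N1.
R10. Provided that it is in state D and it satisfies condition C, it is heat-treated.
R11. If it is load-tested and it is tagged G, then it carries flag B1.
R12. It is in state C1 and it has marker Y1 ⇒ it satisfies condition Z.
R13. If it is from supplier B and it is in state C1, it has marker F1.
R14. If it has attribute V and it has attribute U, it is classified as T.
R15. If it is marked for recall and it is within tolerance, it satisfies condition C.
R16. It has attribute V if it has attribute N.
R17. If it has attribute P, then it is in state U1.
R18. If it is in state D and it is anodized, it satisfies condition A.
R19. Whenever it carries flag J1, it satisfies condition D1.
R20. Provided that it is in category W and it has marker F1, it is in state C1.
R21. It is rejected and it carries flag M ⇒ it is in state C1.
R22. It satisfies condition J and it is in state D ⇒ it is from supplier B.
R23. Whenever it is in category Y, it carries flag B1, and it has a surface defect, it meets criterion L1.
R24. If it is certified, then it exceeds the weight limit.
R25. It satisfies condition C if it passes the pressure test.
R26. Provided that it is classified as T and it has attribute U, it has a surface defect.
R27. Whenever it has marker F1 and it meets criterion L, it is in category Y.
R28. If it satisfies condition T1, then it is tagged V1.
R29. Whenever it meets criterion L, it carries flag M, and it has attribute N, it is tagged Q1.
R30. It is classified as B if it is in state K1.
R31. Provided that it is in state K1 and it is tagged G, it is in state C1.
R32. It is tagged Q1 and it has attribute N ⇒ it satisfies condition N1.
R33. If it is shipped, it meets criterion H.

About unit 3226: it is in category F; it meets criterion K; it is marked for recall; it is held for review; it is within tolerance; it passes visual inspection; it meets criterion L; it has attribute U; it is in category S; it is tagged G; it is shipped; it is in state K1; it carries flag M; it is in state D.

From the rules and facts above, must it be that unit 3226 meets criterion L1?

Forward chaining from the given facts derives: satisfies condition C, is classified as B, is in state C1, meets criterion H, is coated, is heat-treated, satisfies condition J, is from supplier B, has marker F1, is in category Y.
The only rule concluding "it meets criterion L1" is R23, which needs "it carries flag B1"; that is never established.

No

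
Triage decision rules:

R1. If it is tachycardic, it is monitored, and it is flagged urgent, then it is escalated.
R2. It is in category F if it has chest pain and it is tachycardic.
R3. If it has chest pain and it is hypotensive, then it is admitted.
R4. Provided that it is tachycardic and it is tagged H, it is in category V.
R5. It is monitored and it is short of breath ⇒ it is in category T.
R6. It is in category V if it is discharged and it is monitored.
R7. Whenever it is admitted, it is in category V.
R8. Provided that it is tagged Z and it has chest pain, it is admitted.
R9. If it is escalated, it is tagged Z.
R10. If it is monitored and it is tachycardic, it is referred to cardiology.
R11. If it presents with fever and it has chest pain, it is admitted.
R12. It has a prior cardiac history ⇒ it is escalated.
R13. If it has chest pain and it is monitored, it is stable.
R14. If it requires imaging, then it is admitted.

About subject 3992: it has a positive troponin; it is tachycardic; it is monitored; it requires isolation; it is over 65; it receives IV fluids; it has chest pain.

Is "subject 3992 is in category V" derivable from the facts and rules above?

Forward chaining from the given facts derives: is in category F, is referred to cardiology, is stable.
Rules concluding "it is in category V": R4 needs "it is tagged H"; R6 needs "it is discharged"; R7 needs "it is admitted" — none of these are established.

No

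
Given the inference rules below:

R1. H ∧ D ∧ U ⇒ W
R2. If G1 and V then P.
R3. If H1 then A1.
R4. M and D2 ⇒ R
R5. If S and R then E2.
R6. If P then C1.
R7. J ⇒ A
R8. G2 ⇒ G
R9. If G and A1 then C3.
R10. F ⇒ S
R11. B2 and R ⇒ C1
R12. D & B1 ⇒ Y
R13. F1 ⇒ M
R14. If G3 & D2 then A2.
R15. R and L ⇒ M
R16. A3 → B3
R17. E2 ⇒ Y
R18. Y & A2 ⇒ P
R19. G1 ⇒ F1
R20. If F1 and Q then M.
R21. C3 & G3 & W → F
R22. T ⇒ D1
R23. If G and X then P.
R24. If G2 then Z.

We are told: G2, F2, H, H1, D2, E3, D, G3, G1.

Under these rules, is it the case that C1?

No

Forward chaining from the given facts derives: A1, G, C3, A2, F1, Z, M, R.
Rules concluding C1: R6 needs P; R11 needs B2 — none of these are established.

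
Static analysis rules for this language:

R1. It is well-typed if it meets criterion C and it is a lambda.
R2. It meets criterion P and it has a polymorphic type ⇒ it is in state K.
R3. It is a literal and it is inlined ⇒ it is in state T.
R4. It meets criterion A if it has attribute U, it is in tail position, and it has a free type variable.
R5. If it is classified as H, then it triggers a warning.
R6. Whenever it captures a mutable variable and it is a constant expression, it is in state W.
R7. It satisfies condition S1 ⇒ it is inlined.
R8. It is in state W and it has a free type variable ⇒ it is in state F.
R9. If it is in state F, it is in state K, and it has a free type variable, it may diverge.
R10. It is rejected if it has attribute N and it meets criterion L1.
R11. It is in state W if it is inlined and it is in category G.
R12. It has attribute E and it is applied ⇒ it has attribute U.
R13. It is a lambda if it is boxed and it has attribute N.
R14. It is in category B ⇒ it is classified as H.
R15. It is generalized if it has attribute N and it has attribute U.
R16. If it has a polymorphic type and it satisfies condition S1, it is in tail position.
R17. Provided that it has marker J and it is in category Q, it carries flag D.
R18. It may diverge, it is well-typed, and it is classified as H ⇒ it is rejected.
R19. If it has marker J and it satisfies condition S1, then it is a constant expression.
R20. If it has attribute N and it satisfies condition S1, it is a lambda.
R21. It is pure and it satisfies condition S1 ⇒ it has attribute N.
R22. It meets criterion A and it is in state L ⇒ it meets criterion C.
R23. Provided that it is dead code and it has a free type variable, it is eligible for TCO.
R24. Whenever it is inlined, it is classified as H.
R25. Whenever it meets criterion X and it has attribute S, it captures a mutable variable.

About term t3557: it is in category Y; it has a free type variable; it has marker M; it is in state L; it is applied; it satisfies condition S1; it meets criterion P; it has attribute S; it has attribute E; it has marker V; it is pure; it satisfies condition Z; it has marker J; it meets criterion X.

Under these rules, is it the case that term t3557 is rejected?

Forward chaining from the given facts derives: is inlined, has attribute U, is a constant expression, has attribute N, is classified as H, captures a mutable variable, triggers a warning, is in state W, is in state F, is generalized, is a lambda.
Rules concluding "it is rejected": R10 needs "it meets criterion L1"; R18 needs "it may diverge" — none of these are established.

No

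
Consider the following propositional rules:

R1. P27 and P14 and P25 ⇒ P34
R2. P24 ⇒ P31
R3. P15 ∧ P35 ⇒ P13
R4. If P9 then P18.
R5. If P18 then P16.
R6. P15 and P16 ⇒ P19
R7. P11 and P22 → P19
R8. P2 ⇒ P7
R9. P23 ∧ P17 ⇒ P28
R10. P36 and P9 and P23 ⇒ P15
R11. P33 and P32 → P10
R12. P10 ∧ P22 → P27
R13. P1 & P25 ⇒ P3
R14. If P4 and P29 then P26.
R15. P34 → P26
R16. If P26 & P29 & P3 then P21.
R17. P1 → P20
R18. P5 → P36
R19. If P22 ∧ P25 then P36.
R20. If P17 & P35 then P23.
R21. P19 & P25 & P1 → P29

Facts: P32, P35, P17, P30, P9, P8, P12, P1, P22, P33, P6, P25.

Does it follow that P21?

No

Forward chaining from the given facts derives: P18, P16, P10, P27, P3, P20, P36, P23, P28, P15, P13, P19, P29.
The only rule concluding P21 is R16, which needs P26; that is never established.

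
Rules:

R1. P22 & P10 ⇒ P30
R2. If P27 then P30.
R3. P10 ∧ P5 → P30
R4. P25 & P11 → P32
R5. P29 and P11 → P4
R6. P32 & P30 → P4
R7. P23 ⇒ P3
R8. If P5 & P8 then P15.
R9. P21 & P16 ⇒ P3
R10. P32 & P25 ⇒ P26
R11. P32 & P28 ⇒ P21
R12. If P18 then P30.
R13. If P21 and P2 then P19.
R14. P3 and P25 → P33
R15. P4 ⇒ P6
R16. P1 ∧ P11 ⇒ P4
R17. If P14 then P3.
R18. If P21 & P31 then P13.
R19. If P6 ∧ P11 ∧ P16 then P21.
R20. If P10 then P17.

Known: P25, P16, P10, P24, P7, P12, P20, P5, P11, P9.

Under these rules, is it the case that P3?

Yes

P30  (by R3: P10, P5)
P32  (by R4: P25, P11)
P4  (by R6: P32, P30)
P6  (by R15: P4)
P21  (by R19: P6, P11, P16)
P3  (by R9: P21, P16)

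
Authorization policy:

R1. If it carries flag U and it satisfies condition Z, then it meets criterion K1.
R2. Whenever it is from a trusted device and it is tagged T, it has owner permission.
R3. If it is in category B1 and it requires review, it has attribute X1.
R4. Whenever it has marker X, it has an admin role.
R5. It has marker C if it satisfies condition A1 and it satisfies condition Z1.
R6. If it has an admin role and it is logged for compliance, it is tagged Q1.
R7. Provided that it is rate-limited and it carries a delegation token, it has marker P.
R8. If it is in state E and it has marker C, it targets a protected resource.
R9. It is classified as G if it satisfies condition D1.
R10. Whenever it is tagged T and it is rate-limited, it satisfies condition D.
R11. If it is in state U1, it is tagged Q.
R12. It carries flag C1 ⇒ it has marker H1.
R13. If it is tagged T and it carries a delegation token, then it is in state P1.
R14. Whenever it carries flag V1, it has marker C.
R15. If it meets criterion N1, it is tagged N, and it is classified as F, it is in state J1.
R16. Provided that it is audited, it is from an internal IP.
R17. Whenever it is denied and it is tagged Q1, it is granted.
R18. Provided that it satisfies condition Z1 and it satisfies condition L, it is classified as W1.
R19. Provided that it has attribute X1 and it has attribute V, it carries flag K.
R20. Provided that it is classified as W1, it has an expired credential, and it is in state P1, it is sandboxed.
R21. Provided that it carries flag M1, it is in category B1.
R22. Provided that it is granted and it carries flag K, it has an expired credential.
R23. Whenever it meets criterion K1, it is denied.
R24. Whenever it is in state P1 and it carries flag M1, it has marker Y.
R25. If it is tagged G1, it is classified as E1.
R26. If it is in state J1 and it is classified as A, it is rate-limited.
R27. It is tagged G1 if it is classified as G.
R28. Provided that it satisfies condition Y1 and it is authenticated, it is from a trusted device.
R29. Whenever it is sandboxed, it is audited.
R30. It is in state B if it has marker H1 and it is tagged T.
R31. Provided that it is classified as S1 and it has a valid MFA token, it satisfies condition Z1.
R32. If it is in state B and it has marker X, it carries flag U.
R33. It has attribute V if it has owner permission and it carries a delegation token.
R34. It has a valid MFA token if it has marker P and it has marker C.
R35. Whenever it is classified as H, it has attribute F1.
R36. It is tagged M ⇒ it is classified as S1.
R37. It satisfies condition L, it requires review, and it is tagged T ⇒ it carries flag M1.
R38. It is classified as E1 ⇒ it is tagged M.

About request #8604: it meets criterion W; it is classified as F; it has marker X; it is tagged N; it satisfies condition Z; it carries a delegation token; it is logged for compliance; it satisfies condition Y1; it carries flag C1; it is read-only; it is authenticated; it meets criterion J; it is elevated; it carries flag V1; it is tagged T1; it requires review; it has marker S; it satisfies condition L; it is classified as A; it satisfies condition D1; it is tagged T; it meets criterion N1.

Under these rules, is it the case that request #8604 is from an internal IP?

By R4 (it has marker X): it has an admin role.
By R6 (it has an admin role, it is logged for compliance): it is tagged Q1.
By R9 (it satisfies condition D1): it is classified as G.
By R12 (it carries flag C1): it has marker H1.
By R13 (it is tagged T, it carries a delegation token): it is in state P1.
By R14 (it carries flag V1): it has marker C.
By R15 (it meets criterion N1, it is tagged N, it is classified as F): it is in state J1.
By R26 (it is in state J1, it is classified as A): it is rate-limited.
By R27 (it is classified as G): it is tagged G1.
By R28 (it satisfies condition Y1, it is authenticated): it is from a trusted device.
By R30 (it has marker H1, it is tagged T): it is in state B.
By R32 (it is in state B, it has marker X): it carries flag U.
By R37 (it satisfies condition L, it requires review, it is tagged T): it carries flag M1.
By R1 (it carries flag U, it satisfies condition Z): it meets criterion K1.
By R2 (it is from a trusted device, it is tagged T): it has owner permission.
By R7 (it is rate-limited, it carries a delegation token): it has marker P.
By R21 (it carries flag M1): it is in category B1.
By R23 (it meets criterion K1): it is denied.
By R25 (it is tagged G1): it is classified as E1.
By R33 (it has owner permission, it carries a delegation token): it has attribute V.
By R34 (it has marker P, it has marker C): it has a valid MFA token.
By R38 (it is classified as E1): it is tagged M.
By R3 (it is in category B1, it requires review): it has attribute X1.
By R17 (it is denied, it is tagged Q1): it is granted.
By R19 (it has attribute X1, it has attribute V): it carries flag K.
By R22 (it is granted, it carries flag K): it has an expired credential.
By R36 (it is tagged M): it is classified as S1.
By R31 (it is classified as S1, it has a valid MFA token): it satisfies condition Z1.
By R18 (it satisfies condition Z1, it satisfies condition L): it is classified as W1.
By R20 (it is classified as W1, it has an expired credential, it is in state P1): it is sandboxed.
By R29 (it is sandboxed): it is audited.
By R16 (it is audited): it is from an internal IP.

Yes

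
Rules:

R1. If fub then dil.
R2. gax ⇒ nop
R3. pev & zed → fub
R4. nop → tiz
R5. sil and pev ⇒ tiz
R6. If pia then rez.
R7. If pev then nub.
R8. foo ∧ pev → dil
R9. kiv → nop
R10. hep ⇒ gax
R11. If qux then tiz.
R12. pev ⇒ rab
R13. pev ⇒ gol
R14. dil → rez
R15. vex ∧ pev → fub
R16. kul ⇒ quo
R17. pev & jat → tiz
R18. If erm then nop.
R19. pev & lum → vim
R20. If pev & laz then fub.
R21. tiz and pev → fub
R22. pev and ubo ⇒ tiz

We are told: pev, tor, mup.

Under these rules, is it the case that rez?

Forward chaining from the given facts derives: nub, rab, gol.
Rules concluding rez: R6 needs pia; R14 needs dil — none of these are established.

No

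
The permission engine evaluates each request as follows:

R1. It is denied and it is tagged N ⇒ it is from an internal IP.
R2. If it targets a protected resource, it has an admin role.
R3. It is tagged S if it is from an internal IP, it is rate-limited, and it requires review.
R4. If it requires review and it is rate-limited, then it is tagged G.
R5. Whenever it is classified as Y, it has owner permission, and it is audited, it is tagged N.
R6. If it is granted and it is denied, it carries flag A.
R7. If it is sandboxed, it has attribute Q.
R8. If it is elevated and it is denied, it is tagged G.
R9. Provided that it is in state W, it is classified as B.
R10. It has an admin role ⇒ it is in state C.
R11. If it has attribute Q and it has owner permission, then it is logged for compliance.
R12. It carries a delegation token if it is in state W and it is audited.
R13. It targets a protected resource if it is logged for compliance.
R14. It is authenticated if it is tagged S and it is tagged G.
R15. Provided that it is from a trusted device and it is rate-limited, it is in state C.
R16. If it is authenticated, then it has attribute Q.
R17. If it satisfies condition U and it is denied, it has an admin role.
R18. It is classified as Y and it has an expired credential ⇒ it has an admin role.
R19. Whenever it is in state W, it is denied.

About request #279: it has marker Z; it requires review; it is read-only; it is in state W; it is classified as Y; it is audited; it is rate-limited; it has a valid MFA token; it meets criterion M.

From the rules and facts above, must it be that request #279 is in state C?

No

Forward chaining from the given facts derives: is tagged G, is classified as B, carries a delegation token, is denied.
Rules concluding "it is in state C": R10 needs "it has an admin role"; R15 needs "it is from a trusted device" — none of these are established.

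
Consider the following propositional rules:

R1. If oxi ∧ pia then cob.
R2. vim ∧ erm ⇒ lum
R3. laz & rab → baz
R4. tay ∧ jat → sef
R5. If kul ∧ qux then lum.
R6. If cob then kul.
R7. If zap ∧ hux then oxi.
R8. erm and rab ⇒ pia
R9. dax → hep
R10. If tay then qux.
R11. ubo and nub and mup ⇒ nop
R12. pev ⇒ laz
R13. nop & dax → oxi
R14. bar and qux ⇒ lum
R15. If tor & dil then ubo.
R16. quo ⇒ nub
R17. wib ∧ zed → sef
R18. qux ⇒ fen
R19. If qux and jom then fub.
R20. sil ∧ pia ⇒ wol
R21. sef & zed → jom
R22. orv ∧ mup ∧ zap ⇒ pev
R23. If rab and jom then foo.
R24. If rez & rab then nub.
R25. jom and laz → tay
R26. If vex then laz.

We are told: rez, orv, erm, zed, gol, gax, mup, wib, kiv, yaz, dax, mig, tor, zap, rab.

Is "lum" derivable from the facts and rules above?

Forward chaining from the given facts derives: pia, hep, sef, jom, pev, foo, nub, laz, tay, baz, qux, fen, fub.
Rules concluding lum: R2 needs vim; R5 needs kul; R14 needs bar — none of these are established.

No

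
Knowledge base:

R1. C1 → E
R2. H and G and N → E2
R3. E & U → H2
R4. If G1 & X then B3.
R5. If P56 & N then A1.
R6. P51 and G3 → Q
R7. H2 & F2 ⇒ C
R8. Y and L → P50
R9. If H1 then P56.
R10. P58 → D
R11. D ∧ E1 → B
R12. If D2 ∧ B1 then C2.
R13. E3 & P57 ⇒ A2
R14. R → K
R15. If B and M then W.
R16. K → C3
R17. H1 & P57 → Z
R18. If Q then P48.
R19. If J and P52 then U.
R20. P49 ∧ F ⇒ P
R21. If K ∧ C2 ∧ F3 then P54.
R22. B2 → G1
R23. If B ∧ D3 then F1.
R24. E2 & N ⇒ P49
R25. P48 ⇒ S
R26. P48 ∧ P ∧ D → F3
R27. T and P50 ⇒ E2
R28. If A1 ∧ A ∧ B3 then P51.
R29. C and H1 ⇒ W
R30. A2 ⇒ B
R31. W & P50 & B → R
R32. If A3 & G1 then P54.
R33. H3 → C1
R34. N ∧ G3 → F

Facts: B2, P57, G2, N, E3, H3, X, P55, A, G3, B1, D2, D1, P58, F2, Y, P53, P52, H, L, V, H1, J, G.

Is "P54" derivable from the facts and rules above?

E2  (by R2: H, G, N)
P50  (by R8: Y, L)
P56  (by R9: H1)
D  (by R10: P58)
C2  (by R12: D2, B1)
A2  (by R13: E3, P57)
U  (by R19: J, P52)
G1  (by R22: B2)
P49  (by R24: E2, N)
B  (by R30: A2)
C1  (by R33: H3)
F  (by R34: N, G3)
E  (by R1: C1)
H2  (by R3: E, U)
B3  (by R4: G1, X)
A1  (by R5: P56, N)
C  (by R7: H2, F2)
P  (by R20: P49, F)
P51  (by R28: A1, A, B3)
W  (by R29: C, H1)
R  (by R31: W, P50, B)
Q  (by R6: P51, G3)
K  (by R14: R)
P48  (by R18: Q)
F3  (by R26: P48, P, D)
P54  (by R21: K, C2, F3)

Yes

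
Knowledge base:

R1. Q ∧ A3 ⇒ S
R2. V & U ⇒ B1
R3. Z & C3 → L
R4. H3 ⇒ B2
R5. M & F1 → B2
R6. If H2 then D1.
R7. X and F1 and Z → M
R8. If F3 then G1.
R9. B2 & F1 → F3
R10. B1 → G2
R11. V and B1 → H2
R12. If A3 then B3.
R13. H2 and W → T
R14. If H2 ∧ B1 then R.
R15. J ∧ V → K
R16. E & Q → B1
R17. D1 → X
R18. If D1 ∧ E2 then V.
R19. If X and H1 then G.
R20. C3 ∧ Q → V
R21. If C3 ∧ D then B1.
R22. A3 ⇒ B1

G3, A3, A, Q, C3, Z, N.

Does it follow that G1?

Forward chaining from the given facts derives: S, L, B3, V, B1, G2, H2, R, D1, X.
The only rule concluding G1 is R8, which needs F3; that is never established.

No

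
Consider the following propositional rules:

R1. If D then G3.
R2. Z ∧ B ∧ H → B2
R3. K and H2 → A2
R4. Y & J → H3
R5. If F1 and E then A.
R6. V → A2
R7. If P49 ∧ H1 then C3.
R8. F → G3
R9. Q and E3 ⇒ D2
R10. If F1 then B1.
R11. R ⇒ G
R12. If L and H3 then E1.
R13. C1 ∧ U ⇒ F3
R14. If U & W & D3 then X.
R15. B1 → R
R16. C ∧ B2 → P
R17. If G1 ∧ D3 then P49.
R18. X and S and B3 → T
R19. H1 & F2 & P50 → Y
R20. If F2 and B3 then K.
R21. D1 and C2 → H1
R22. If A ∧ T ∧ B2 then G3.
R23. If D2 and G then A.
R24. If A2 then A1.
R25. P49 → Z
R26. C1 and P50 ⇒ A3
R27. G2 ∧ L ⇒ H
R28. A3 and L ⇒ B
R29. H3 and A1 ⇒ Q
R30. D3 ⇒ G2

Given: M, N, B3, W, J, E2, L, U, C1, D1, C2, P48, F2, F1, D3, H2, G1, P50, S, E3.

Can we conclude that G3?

B1  (by R10: F1)
X  (by R14: U, W, D3)
R  (by R15: B1)
P49  (by R17: G1, D3)
T  (by R18: X, S, B3)
K  (by R20: F2, B3)
H1  (by R21: D1, C2)
Z  (by R25: P49)
A3  (by R26: C1, P50)
B  (by R28: A3, L)
G2  (by R30: D3)
A2  (by R3: K, H2)
G  (by R11: R)
Y  (by R19: H1, F2, P50)
A1  (by R24: A2)
H  (by R27: G2, L)
B2  (by R2: Z, B, H)
H3  (by R4: Y, J)
Q  (by R29: H3, A1)
D2  (by R9: Q, E3)
A  (by R23: D2, G)
G3  (by R22: A, T, B2)

Yes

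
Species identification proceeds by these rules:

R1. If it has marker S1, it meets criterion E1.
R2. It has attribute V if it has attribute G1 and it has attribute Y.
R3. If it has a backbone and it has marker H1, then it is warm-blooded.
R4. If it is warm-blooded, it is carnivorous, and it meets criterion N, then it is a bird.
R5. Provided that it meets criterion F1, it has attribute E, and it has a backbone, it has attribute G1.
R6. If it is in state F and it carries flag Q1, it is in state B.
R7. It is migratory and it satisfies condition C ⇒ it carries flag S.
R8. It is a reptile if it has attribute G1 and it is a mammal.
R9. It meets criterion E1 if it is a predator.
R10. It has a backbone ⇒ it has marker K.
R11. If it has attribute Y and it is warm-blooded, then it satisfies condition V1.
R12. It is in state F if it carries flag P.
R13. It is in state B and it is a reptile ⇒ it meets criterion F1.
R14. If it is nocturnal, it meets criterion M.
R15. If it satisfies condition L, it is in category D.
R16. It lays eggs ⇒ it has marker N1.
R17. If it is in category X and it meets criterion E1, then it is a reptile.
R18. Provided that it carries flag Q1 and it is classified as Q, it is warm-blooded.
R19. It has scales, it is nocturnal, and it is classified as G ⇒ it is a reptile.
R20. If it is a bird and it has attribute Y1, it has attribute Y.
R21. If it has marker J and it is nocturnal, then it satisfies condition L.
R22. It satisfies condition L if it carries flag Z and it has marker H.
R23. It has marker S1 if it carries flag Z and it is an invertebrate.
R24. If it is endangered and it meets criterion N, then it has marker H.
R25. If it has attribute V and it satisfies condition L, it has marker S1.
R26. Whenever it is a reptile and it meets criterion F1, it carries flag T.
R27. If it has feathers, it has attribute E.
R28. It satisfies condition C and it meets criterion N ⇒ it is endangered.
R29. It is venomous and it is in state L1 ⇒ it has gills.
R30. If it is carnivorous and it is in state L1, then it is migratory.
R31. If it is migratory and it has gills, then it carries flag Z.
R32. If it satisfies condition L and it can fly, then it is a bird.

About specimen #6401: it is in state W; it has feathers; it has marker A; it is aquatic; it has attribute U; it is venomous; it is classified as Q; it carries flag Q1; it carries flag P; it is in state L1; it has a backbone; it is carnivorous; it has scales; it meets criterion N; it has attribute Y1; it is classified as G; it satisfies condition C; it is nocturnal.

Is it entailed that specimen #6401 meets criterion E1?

By R12 (it carries flag P): it is in state F.
By R18 (it carries flag Q1, it is classified as Q): it is warm-blooded.
By R19 (it has scales, it is nocturnal, it is classified as G): it is a reptile.
By R27 (it has feathers): it has attribute E.
By R28 (it satisfies condition C, it meets criterion N): it is endangered.
By R29 (it is venomous, it is in state L1): it has gills.
By R30 (it is carnivorous, it is in state L1): it is migratory.
By R31 (it is migratory, it has gills): it carries flag Z.
By R4 (it is warm-blooded, it is carnivorous, it meets criterion N): it is a bird.
By R6 (it is in state F, it carries flag Q1): it is in state B.
By R13 (it is in state B, it is a reptile): it meets criterion F1.
By R20 (it is a bird, it has attribute Y1): it has attribute Y.
By R24 (it is endangered, it meets criterion N): it has marker H.
By R5 (it meets criterion F1, it has attribute E, it has a backbone): it has attribute G1.
By R22 (it carries flag Z, it has marker H): it satisfies condition L.
By R2 (it has attribute G1, it has attribute Y): it has attribute V.
By R25 (it has attribute V, it satisfies condition L): it has marker S1.
By R1 (it has marker S1): it meets criterion E1.

Yes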